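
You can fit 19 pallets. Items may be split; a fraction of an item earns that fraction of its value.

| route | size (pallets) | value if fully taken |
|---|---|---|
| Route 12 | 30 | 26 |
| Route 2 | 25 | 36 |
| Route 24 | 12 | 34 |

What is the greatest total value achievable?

Best value per unit of size first: Route 24 34/12≈2.83, Route 2 36/25≈1.44, Route 12 26/30≈0.867.
Take all of Route 24 (12 pallets, value 34) — 7 pallets left.
Fill the last 7 pallets with part of Route 2: 7/25 of it earns 10.08.
Total value = 44.08.

44.08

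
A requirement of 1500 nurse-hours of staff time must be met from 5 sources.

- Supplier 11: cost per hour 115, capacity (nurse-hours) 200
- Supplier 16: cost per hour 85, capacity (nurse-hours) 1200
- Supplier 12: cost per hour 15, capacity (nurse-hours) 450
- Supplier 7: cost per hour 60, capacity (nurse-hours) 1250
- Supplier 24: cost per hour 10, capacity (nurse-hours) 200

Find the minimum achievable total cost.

Use sources in increasing cost order.
Supplier 24 (10): use full 200 → 1300 nurse-hours to go.
Supplier 12 at 15: take all 450 nurse-hours → 850 still needed.
Supplier 7 (60): take the remaining 850 → done.
Supplier 16, Supplier 11: unused.
Cost = 200×10 + 450×15 + 850×60 = 59750.

59750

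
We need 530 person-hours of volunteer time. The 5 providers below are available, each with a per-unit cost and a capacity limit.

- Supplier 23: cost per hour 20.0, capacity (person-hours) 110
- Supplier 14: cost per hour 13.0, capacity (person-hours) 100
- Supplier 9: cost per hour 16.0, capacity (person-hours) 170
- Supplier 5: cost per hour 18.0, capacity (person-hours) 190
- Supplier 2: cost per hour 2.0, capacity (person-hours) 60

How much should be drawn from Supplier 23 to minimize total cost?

10

Use providers in increasing cost order.
Supplier 2 (2.0): use full 60 ; 470 person-hours to go.
Supplier 14 (13.0): use full 100 ; 370 person-hours to go.
Supplier 9 at 16.0: take all 170 person-hours ; 200 still needed.
Supplier 5 at 18.0: take all 190 person-hours ; 10 still needed.
Take 10 from Supplier 23 at 20.0 to finish.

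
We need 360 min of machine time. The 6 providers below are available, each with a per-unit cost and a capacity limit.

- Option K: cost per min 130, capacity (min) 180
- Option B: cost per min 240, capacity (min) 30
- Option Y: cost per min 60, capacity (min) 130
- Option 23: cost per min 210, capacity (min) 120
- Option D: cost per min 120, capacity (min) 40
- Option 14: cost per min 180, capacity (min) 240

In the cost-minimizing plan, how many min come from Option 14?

10

Cheapest first:
Option Y at 60: take all 130 min → 230 still needed.
Option D at 120: take all 40 min → 190 still needed.
Take 180 from Option K at 130 → need 10 more.
Option 14 (180): take the remaining 10 → done.
Option 23, Option B: unused.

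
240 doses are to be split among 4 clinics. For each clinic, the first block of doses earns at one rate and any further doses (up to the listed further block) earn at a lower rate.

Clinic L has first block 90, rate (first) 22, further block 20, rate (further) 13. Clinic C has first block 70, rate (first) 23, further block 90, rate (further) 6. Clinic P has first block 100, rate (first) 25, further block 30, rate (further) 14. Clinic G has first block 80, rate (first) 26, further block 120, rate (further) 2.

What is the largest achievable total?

Order all 8 blocks by rate: Clinic G/tier1 26 > Clinic P/tier1 25 > Clinic C/tier1 23 > Clinic L/tier1 22 > Clinic P/tier2 14 > Clinic L/tier2 13 > Clinic C/tier2 6 > Clinic G/tier2 2.
Clinic G/tier1 (26): +80 ; 160 left.
Clinic P/tier1 (25): +100 ; 60 left.
Clinic C/tier1: +60 of 70 at 23; pool empty.
Total = 26×80 + 25×100 + 23×60 = 5960.

5960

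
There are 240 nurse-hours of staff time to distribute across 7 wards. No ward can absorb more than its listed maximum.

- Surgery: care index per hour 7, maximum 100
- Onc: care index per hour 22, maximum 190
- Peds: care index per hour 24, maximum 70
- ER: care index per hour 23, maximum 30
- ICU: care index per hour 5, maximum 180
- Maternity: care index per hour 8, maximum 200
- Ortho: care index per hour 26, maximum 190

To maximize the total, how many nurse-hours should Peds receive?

Rank by care index per hour: Ortho 26 > Peds 24 > ER 23 > Onc 22 > Maternity 8 > Surgery 7 > ICU 5.
Ortho takes 190 to reach its cap of 190 → 50 left.
Peds has room for 70 but only 50 remain, so it gets 50.

50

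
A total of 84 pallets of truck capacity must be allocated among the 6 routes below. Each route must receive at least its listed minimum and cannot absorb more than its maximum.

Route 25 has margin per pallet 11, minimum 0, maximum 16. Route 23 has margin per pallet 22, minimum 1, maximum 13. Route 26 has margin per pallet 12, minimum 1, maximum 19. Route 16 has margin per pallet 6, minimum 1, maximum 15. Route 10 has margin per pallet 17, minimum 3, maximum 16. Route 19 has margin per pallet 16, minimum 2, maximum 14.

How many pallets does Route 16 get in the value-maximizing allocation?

Meeting every minimum uses 0+1+1+1+3+2 = 8 pallets, leaving 76.
Order the routes by margin per pallet: Route 23 22 > Route 10 17 > Route 19 16 > Route 26 12 > Route 25 11 > Route 16 6.
Route 23: +12 to 13 (cap) ; 64 left.
Route 10: +13 to 16 (cap) ; 51 left.
Give Route 19 12 more to hit its cap of 14 ; 39 left.
Give Route 26 18 more to hit its cap of 19 ; 21 left.
Route 25: +16 to 16 (cap) ; 5 left.
Route 16 has room for 14 more but only 5 remain, so it gets 6.

6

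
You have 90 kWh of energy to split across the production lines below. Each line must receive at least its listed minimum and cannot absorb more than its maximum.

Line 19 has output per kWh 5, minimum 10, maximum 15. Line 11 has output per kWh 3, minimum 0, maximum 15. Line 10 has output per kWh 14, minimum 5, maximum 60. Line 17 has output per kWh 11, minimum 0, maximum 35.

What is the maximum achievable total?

1110

Meeting every minimum uses 10+0+5+0 = 15 kWh, leaving 75.
Rank by output per kWh: Line 10 14 > Line 17 11 > Line 19 5 > Line 11 3.
Give Line 10 55 more to hit its cap of 60 ; 20 left.
Line 17 has room for 35 more but only 20 remain, so it gets 20.
Total = 5×10 + 14×60 + 11×20 = 1110.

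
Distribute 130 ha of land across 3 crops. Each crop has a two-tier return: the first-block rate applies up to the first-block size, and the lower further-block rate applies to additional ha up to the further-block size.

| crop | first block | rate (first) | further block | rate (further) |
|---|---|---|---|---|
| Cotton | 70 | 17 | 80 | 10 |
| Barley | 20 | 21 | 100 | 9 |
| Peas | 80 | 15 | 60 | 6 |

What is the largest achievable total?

2210

Treat each block as its own option and order by rate: Barley/first 21 > Cotton/first 17 > Peas/first 15 > Cotton/second 10 > Barley/second 9 > Peas/second 6.
Barley first at 21: fill all 20 → 110 left.
Fill Cotton first block (70 at 17) → 40 left.
Peas first at 15: only 40 left, fill 40.
Total = 21×20 + 17×70 + 15×40 = 2210.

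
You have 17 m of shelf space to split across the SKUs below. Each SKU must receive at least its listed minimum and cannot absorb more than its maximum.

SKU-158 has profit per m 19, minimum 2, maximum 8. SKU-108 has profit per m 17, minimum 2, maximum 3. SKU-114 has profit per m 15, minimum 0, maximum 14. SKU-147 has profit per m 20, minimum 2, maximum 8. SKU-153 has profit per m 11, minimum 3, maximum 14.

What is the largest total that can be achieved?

Meeting every minimum uses 2+2+0+2+3 = 9 m, leaving 8.
Highest profit per m first: SKU-147 20 > SKU-158 19 > SKU-108 17 > SKU-114 15 > SKU-153 11.
Give SKU-147 6 more to hit its cap of 8 → 2 left.
Only 2 left; SKU-158 takes them to reach 4.
Total = 19×4 + 17×2 + 20×8 + 11×3 = 303.

303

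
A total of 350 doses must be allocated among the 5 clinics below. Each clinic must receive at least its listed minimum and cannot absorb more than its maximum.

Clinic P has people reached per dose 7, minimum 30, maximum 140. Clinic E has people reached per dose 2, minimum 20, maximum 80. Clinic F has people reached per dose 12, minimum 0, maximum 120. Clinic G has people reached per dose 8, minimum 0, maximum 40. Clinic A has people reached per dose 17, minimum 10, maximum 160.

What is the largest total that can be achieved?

4570

Meeting every minimum uses 30+20+0+0+10 = 60 doses, leaving 290.
Order the clinics by people reached per dose: Clinic A 17 > Clinic F 12 > Clinic G 8 > Clinic P 7 > Clinic E 2.
Give Clinic A 150 more to hit its cap of 160 ; 140 left.
Give Clinic F 120 more to hit its cap of 120 ; 20 left.
Only 20 left; Clinic G takes them to reach 20.
Total = 7×30 + 2×20 + 12×120 + 8×20 + 17×160 = 4570.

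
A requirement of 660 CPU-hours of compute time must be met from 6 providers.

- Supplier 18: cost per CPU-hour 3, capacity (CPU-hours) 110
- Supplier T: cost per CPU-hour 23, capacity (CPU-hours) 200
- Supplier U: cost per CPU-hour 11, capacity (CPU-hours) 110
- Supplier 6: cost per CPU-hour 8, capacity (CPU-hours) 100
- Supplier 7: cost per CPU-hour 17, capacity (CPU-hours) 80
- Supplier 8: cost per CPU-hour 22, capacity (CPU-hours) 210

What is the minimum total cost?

9470

Cheapest first:
Supplier 18 at 3: take all 110 CPU-hours → 550 still needed.
Supplier 6 at 8: take all 100 CPU-hours → 450 still needed.
Supplier U at 11: take all 110 CPU-hours → 340 still needed.
Take 80 from Supplier 7 at 17 → need 260 more.
Supplier 8 (22): use full 210 → 50 CPU-hours to go.
Supplier T (23): take the remaining 50 → done.
Cost = 110×3 + 100×8 + 110×11 + 80×17 + 210×22 + 50×23 = 9470.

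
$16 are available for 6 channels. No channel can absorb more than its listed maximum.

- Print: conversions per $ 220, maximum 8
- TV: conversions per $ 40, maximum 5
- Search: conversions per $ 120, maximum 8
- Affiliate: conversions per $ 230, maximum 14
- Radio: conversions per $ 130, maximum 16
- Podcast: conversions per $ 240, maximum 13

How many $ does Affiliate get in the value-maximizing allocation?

Order the channels by conversions per $: Podcast 240 > Affiliate 230 > Print 220 > Radio 130 > Search 120 > TV 40.
Give Podcast 13 to hit its cap of 13 → 3 left.
Affiliate has room for 14 but only 3 remain, so it gets 3.

3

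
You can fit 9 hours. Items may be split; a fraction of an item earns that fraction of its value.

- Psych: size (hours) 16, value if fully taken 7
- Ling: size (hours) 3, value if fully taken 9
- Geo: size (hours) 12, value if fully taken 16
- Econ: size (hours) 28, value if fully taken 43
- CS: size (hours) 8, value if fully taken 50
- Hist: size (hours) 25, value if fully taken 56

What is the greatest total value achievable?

53

Rank by value-to-size ratio: CS 50/8≈6.25, Ling 9/3≈3, Hist 56/25≈2.24, Econ 43/28≈1.54, Geo 16/12≈1.33, Psych 7/16≈0.438.
All 8 hours of CS fit (value 50) ; 1 remain.
Fill the last 1 hours with part of Ling: 1/3 of it earns 3.
Total value = 53.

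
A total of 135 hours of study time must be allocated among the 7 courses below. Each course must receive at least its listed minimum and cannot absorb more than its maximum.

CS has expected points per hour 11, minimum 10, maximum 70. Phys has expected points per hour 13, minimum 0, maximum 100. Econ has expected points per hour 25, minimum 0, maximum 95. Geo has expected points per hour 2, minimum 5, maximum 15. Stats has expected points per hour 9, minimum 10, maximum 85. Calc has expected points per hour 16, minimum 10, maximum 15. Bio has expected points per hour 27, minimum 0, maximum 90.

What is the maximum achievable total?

3050

Meeting every minimum uses 10+0+0+5+10+10+0 = 35 hours, leaving 100.
Order the courses by expected points per hour: Bio 27 > Econ 25 > Calc 16 > Phys 13 > CS 11 > Stats 9 > Geo 2.
Bio takes 90 more to reach its cap of 90 ; 10 left.
Econ has room for 95 more but only 10 remain, so it gets 10.
Total = 11×10 + 25×10 + 2×5 + 9×10 + 16×10 + 27×90 = 3050.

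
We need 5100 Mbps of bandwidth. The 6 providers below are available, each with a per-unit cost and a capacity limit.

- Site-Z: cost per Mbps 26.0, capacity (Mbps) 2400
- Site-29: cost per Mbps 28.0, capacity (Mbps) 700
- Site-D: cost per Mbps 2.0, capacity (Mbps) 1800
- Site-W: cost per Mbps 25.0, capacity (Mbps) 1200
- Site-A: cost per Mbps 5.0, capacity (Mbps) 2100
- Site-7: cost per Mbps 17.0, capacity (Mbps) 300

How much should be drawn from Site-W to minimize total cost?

900

Use providers in increasing cost order.
Site-D at 2.0: take all 1800 Mbps → 3300 still needed.
Site-A at 5.0: take all 2100 Mbps → 1200 still needed.
Site-7 at 17.0: take all 300 Mbps → 900 still needed.
Take 900 from Site-W at 25.0 to finish.
Site-Z, Site-29: unused.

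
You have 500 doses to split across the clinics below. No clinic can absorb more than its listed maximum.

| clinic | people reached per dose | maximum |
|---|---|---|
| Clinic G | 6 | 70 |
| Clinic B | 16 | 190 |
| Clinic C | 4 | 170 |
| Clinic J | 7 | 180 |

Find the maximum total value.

4960

Order the clinics by people reached per dose: Clinic B 16 > Clinic J 7 > Clinic G 6 > Clinic C 4.
Clinic B takes 190 to reach its cap of 190 — 310 left.
Give Clinic J 180 to hit its cap of 180 — 130 left.
Give Clinic G 70 to hit its cap of 70 — 60 left.
Clinic C: +60 (room for 170) → 60. Pool exhausted.
Total = 6×70 + 16×190 + 4×60 + 7×180 = 4960.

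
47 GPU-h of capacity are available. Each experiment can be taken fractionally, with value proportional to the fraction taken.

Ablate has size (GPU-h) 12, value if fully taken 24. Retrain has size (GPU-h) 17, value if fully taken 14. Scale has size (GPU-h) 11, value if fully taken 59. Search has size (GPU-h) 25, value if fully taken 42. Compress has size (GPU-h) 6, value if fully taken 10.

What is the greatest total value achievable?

123.32

Best value per unit of size first: Scale 59/11≈5.36, Ablate 24/12≈2, Search 42/25≈1.68, Compress 10/6≈1.67, Retrain 14/17≈0.824.
All 11 GPU-h of Scale fit (value 59) ; 36 remain.
Ablate: take in full, 12 GPU-h for value 24 ; 24 left.
Fill the last 24 GPU-h with part of Search: 24/25 of it earns 40.32.
Total value = 123.32.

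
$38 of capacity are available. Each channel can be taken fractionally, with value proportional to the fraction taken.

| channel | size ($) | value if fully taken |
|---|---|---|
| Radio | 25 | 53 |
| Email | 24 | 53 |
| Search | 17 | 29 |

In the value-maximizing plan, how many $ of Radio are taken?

14

Sort by value density: Email 53/24≈2.21, Radio 53/25≈2.12, Search 29/17≈1.71.
Email: take in full, 24 $ for value 53 ; 14 left.
14 $ left: a 14/25 share of Radio gives 53×14/25 = 29.68.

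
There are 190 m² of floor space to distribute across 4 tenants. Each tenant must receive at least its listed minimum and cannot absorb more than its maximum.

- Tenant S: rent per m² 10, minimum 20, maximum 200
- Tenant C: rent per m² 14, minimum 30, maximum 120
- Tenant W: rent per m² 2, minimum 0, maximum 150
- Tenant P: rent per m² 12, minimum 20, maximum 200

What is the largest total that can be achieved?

Meeting every minimum uses 20+30+0+20 = 70 m², leaving 120.
Order the tenants by rent per m²: Tenant C 14 > Tenant P 12 > Tenant S 10 > Tenant W 2.
Tenant C: +90 to 120 (cap) — 30 left.
Tenant P has room for 180 more but only 30 remain, so it gets 50.
Total = 10×20 + 14×120 + 12×50 = 2480.

2480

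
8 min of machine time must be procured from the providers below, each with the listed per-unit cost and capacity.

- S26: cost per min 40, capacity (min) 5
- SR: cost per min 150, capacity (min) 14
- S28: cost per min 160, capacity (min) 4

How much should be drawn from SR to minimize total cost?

3

Cheapest first:
S26 (40): use full 5 ; 3 min to go.
Take 3 from SR at 150 to finish.
S28: unused.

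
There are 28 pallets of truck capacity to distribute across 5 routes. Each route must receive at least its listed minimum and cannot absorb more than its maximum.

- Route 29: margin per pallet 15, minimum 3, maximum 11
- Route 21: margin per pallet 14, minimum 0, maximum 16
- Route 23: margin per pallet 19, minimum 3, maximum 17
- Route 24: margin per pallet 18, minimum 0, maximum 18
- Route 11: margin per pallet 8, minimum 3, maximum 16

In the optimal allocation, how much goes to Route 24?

Meeting every minimum uses 3+0+3+0+3 = 9 pallets, leaving 19.
Order the routes by margin per pallet: Route 23 19 > Route 24 18 > Route 29 15 > Route 21 14 > Route 11 8.
Route 23 takes 14 more to reach its cap of 17 — 5 left.
Route 24: +5 (room for 18) → 5. Pool exhausted.

5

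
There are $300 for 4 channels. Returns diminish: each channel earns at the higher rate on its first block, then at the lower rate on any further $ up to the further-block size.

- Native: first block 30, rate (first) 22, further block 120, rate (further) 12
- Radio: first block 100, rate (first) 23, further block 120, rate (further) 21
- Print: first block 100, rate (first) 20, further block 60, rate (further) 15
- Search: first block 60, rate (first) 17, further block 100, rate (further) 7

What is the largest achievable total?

Order all 8 blocks by rate: Radio/tier1 23 > Native/tier1 22 > Radio/tier2 21 > Print/tier1 20 > Search/tier1 17 > Print/tier2 15 > Native/tier2 12 > Search/tier2 7.
Fill Radio tier1 block (100 at 23) → 200 left.
Fill Native tier1 block (30 at 22) → 170 left.
Fill Radio tier2 block (120 at 21) → 50 left.
Print/tier1: +50 of 100 at 20; pool empty.
Total = 23×100 + 22×30 + 21×120 + 20×50 = 6480.

6480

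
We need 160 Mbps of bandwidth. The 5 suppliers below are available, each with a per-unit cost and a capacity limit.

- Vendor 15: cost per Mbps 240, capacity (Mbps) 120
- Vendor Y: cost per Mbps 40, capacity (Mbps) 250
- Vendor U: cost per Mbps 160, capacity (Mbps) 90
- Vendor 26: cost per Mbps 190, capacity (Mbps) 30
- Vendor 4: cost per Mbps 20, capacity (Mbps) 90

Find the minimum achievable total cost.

Cheapest first:
Take 90 from Vendor 4 at 20 — need 70 more.
Vendor Y (40): take the remaining 70 — done.
Vendor U, Vendor 26, Vendor 15: unused.
Cost = 90×20 + 70×40 = 4600.

4600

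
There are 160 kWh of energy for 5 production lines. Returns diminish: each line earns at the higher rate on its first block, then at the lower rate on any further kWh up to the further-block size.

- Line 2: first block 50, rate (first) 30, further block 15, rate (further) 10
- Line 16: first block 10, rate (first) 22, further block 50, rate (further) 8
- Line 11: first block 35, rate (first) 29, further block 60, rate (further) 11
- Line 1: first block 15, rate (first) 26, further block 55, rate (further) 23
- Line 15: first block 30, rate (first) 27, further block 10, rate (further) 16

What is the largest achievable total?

4405

Rank every tier by rate: Line 2/first 30 > Line 11/first 29 > Line 15/first 27 > Line 1/first 26 > Line 1/second 23 > Line 16/first 22 > Line 15/second 16 > Line 11/second 11 > Line 2/second 10 > Line 16/second 8.
Line 2/first (30): +50 → 110 left.
Fill Line 11 first block (35 at 29) → 75 left.
Fill Line 15 first block (30 at 27) → 45 left.
Line 1/first (26): +15 → 30 left.
Line 1 second at 23: only 30 left, fill 30.
Total = 30×50 + 29×35 + 27×30 + 26×15 + 23×30 = 4405.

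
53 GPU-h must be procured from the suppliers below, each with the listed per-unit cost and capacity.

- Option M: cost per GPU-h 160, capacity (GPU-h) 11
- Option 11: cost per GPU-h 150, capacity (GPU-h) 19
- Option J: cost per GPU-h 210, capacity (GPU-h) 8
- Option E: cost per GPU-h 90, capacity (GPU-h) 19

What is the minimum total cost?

7160

Cheapest first:
Option E (90): use full 19 → 34 GPU-h to go.
Option 11 (150): use full 19 → 15 GPU-h to go.
Option M (160): use full 11 → 4 GPU-h to go.
Option J at 210: take 4 of its 8 → requirement met.
Cost = 19×90 + 19×150 + 11×160 + 4×210 = 7160.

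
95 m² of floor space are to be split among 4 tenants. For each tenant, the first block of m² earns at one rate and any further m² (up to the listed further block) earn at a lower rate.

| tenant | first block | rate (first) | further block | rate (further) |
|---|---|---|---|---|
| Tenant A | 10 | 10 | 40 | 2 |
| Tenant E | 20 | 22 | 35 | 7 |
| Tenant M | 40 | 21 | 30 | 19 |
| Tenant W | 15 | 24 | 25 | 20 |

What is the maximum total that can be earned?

2040

Order all 8 blocks by rate: Tenant W/T1 24 > Tenant E/T1 22 > Tenant M/T1 21 > Tenant W/T2 20 > Tenant M/T2 19 > Tenant A/T1 10 > Tenant E/T2 7 > Tenant A/T2 2.
Tenant W/T1 (24): +15 ; 80 left.
Tenant E/T1 (22): +20 ; 60 left.
Tenant M T1 at 21: fill all 40 ; 20 left.
Tenant W/T2: +20 of 25 at 20; pool empty.
Total = 24×15 + 22×20 + 21×40 + 20×20 = 2040.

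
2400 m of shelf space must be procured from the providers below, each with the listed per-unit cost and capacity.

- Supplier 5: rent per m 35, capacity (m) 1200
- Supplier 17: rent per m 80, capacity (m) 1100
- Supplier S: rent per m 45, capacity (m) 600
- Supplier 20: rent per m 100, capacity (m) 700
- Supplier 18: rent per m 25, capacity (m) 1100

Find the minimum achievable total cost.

Use providers in increasing cost order.
Supplier 18 at 25: take all 1100 m ; 1300 still needed.
Supplier 5 at 35: take all 1200 m ; 100 still needed.
Take 100 from Supplier S at 45 to finish.
Supplier 17, Supplier 20: unused.
Cost = 1100×25 + 1200×35 + 100×45 = 74000.

74000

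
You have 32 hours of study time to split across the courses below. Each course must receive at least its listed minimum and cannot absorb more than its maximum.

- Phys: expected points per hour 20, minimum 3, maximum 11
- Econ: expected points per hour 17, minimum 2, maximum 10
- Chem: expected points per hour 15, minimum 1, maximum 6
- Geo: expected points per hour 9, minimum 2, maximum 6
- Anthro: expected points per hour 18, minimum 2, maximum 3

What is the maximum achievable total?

552

Meeting every minimum uses 3+2+1+2+2 = 10 hours, leaving 22.
Order the courses by expected points per hour: Phys 20 > Anthro 18 > Econ 17 > Chem 15 > Geo 9.
Phys: +8 to 11 (cap) → 14 left.
Give Anthro 1 more to hit its cap of 3 → 13 left.
Econ takes 8 more to reach its cap of 10 → 5 left.
Chem: +5 to 6 (cap) → 0 left.
Total = 20×11 + 17×10 + 15×6 + 9×2 + 18×3 = 552.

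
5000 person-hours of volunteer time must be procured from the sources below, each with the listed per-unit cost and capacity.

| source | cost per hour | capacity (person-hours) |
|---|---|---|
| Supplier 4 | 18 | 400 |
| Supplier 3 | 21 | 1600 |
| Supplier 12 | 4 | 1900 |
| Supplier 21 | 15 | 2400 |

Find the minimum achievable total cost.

57100

Cheapest first:
Supplier 12 (4): use full 1900 → 3100 person-hours to go.
Supplier 21 (15): use full 2400 → 700 person-hours to go.
Take 400 from Supplier 4 at 18 → need 300 more.
Take 300 from Supplier 3 at 21 to finish.
Cost = 1900×4 + 2400×15 + 400×18 + 300×21 = 57100.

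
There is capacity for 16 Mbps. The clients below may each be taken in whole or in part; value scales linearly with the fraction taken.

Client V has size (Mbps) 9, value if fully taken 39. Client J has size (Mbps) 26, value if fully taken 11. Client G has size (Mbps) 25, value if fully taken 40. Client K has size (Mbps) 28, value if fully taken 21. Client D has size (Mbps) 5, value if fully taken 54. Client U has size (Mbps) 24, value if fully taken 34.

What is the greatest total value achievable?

96.2

Best value per unit of size first: Client D 54/5≈10.8, Client V 39/9≈4.33, Client G 40/25≈1.6, Client U 34/24≈1.42, Client K 21/28≈0.75, Client J 11/26≈0.423.
Take all of Client D (5 Mbps, value 54) → 11 Mbps left.
Client V: take in full, 9 Mbps for value 39 → 2 left.
Fill the last 2 Mbps with part of Client G: 2/25 of it earns 3.2.
Total value = 96.2.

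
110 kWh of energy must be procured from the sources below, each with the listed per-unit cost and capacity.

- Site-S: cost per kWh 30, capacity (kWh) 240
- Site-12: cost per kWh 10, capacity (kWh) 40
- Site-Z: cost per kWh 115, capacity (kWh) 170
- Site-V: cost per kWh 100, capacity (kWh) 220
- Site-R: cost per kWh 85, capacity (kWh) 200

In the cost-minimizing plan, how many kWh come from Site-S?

Cheapest first:
Site-12 (10): use full 40 → 70 kWh to go.
Site-S (30): take the remaining 70 → done.
Site-R, Site-V, Site-Z: unused.

70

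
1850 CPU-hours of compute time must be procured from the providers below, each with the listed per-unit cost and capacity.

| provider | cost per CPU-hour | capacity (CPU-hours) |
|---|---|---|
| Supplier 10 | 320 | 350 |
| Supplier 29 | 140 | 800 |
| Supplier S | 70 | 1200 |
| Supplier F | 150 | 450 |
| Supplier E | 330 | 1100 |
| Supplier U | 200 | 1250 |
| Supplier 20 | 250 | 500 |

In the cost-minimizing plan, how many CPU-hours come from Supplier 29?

650

Use providers in increasing cost order.
Supplier S at 70: take all 1200 CPU-hours → 650 still needed.
Supplier 29 at 140: take 650 of its 800 → requirement met.
Supplier F, Supplier U, Supplier 20, Supplier 10, Supplier E: unused.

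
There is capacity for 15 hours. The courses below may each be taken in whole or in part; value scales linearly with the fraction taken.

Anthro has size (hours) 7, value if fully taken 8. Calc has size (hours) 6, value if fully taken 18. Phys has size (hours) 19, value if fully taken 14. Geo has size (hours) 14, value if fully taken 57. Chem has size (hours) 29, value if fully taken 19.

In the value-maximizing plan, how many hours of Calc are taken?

1

Sort by value density: Geo 57/14≈4.07, Calc 18/6≈3, Anthro 8/7≈1.14, Phys 14/19≈0.737, Chem 19/29≈0.655.
All 14 hours of Geo fit (value 57) ; 1 remain.
Fill the last 1 hours with part of Calc: 1/6 of it earns 3.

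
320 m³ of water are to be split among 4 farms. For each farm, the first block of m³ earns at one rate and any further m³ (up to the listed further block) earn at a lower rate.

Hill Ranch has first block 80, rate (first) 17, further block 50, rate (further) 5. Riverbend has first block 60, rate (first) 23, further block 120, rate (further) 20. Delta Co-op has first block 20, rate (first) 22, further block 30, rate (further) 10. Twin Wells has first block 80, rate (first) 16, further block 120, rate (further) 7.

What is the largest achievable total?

Order all 8 blocks by rate: Riverbend/tier1 23 > Delta Co-op/tier1 22 > Riverbend/tier2 20 > Hill Ranch/tier1 17 > Twin Wells/tier1 16 > Delta Co-op/tier2 10 > Twin Wells/tier2 7 > Hill Ranch/tier2 5.
Fill Riverbend tier1 block (60 at 23) → 260 left.
Delta Co-op tier1 at 22: fill all 20 → 240 left.
Riverbend tier2 at 20: fill all 120 → 120 left.
Fill Hill Ranch tier1 block (80 at 17) → 40 left.
Twin Wells/tier1: +40 of 80 at 16; pool empty.
Total = 23×60 + 22×20 + 20×120 + 17×80 + 16×40 = 6220.

6220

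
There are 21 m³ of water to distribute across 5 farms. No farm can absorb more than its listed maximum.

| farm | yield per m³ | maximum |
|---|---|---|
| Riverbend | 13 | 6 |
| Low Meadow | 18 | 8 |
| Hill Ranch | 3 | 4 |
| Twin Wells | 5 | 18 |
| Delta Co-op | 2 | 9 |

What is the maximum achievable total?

Highest yield per m³ first: Low Meadow 18 > Riverbend 13 > Twin Wells 5 > Hill Ranch 3 > Delta Co-op 2.
Give Low Meadow 8 to hit its cap of 8 ; 13 left.
Give Riverbend 6 to hit its cap of 6 ; 7 left.
Twin Wells has room for 18 but only 7 remain, so it gets 7.
Total = 13×6 + 18×8 + 5×7 = 257.

257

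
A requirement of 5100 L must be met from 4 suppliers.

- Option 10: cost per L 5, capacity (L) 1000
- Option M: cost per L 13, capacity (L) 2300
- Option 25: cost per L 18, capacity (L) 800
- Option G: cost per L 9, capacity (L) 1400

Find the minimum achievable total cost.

Cheapest first:
Option 10 (5): use full 1000 → 4100 L to go.
Option G at 9: take all 1400 L → 2700 still needed.
Take 2300 from Option M at 13 → need 400 more.
Option 25 at 18: take 400 of its 800 → requirement met.
Cost = 1000×5 + 1400×9 + 2300×13 + 400×18 = 54700.

54700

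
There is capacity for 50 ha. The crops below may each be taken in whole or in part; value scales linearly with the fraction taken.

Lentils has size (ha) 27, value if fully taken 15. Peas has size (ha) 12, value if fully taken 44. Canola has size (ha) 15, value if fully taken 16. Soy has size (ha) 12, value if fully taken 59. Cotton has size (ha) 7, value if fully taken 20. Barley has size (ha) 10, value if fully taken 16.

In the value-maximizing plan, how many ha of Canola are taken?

9

Best value per unit of size first: Soy 59/12≈4.92, Peas 44/12≈3.67, Cotton 20/7≈2.86, Barley 16/10≈1.6, Canola 16/15≈1.07, Lentils 15/27≈0.556.
Take all of Soy (12 ha, value 59) — 38 ha left.
All 12 ha of Peas fit (value 44) — 26 remain.
Take all of Cotton (7 ha, value 20) — 19 ha left.
Take all of Barley (10 ha, value 16) — 9 ha left.
Only 9 ha remain; take 9/15 of Canola for value 16×9/15 = 9.6.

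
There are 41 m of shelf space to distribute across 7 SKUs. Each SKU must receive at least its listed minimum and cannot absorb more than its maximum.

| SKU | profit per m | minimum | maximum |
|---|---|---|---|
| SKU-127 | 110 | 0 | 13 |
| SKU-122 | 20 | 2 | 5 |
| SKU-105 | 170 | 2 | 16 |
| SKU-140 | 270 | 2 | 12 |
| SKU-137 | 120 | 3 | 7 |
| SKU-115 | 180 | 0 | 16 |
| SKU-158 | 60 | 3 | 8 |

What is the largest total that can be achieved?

7550

Meeting every minimum uses 0+2+2+2+3+0+3 = 12 m, leaving 29.
Order the SKUs by profit per m: SKU-140 270 > SKU-115 180 > SKU-105 170 > SKU-137 120 > SKU-127 110 > SKU-158 60 > SKU-122 20.
Give SKU-140 10 more to hit its cap of 12 — 19 left.
SKU-115: +16 to 16 (cap) — 3 left.
SKU-105: +3 (room for 14) → 5. Pool exhausted.
Total = 20×2 + 170×5 + 270×12 + 120×3 + 180×16 + 60×3 = 7550.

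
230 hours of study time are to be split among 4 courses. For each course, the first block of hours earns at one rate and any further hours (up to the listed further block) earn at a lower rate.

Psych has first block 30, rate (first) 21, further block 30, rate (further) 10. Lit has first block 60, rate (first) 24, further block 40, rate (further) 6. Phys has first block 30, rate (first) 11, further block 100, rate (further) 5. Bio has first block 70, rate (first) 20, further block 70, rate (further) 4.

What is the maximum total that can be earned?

4160

Rank every tier by rate: Lit/T1 24 > Psych/T1 21 > Bio/T1 20 > Phys/T1 11 > Psych/T2 10 > Lit/T2 6 > Phys/T2 5 > Bio/T2 4.
Lit T1 at 24: fill all 60 — 170 left.
Fill Psych T1 block (30 at 21) — 140 left.
Fill Bio T1 block (70 at 20) — 70 left.
Phys/T1 (11): +30 — 40 left.
Psych T2 at 10: fill all 30 — 10 left.
10 remain; put them into Lit T2 at 6.
Total = 24×60 + 21×30 + 20×70 + 11×30 + 10×30 + 6×10 = 4160.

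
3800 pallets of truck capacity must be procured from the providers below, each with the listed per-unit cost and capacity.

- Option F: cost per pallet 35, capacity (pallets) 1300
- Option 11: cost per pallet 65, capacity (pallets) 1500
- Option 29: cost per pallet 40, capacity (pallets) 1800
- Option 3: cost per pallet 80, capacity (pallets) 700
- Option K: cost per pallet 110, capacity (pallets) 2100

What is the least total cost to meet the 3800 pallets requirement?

163000

Use providers in increasing cost order.
Option F at 35: take all 1300 pallets ; 2500 still needed.
Option 29 (40): use full 1800 ; 700 pallets to go.
Option 11 (65): take the remaining 700 ; done.
Option 3, Option K: unused.
Cost = 1300×35 + 1800×40 + 700×65 = 163000.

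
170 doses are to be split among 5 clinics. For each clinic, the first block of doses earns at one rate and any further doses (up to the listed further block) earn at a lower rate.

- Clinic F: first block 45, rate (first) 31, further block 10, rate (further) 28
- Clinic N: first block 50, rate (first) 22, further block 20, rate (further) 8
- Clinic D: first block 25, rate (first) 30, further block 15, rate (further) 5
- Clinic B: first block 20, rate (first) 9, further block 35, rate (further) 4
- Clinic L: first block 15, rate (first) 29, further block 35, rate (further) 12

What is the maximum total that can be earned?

4260

Rank every tier by rate: Clinic F/first 31 > Clinic D/first 30 > Clinic L/first 29 > Clinic F/second 28 > Clinic N/first 22 > Clinic L/second 12 > Clinic B/first 9 > Clinic N/second 8 > Clinic D/second 5 > Clinic B/second 4.
Fill Clinic F first block (45 at 31) — 125 left.
Fill Clinic D first block (25 at 30) — 100 left.
Clinic L/first (29): +15 — 85 left.
Fill Clinic F second block (10 at 28) — 75 left.
Fill Clinic N first block (50 at 22) — 25 left.
25 remain; put them into Clinic L second at 12.
Total = 31×45 + 30×25 + 29×15 + 28×10 + 22×50 + 12×25 = 4260.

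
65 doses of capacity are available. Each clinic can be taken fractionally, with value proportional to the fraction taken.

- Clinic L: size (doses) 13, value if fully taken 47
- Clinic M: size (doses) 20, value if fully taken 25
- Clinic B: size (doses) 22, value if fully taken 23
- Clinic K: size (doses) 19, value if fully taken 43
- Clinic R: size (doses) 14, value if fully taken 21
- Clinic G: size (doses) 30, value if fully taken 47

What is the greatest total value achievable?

141.5

Rank by value-to-size ratio: Clinic L 47/13≈3.62, Clinic K 43/19≈2.26, Clinic G 47/30≈1.57, Clinic R 21/14≈1.5, Clinic M 25/20≈1.25, Clinic B 23/22≈1.05.
Take all of Clinic L (13 doses, value 47) — 52 doses left.
All 19 doses of Clinic K fit (value 43) — 33 remain.
Clinic G: take in full, 30 doses for value 47 — 3 left.
Only 3 doses remain; take 3/14 of Clinic R for value 21×3/14 = 4.5.
Total value = 141.5.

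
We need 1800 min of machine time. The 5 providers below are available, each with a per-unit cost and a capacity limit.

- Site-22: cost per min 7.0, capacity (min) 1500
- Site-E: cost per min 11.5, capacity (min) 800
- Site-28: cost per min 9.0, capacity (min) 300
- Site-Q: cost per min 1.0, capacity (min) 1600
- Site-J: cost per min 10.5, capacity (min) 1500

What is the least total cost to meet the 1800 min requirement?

3000

Use providers in increasing cost order.
Site-Q at 1.0: take all 1600 min ; 200 still needed.
Site-22 at 7.0: take 200 of its 1500 ; requirement met.
Site-28, Site-J, Site-E: unused.
Cost = 1600×1.0 + 200×7.0 = 3000.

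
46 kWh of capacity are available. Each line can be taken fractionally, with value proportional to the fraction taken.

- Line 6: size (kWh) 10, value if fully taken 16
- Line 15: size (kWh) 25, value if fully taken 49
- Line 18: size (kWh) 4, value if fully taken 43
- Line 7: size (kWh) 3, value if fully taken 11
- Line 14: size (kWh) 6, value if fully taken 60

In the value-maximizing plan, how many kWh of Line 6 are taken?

8

Rank by value-to-size ratio: Line 18 43/4≈10.8, Line 14 60/6≈10, Line 7 11/3≈3.67, Line 15 49/25≈1.96, Line 6 16/10≈1.6.
Line 18: take in full, 4 kWh for value 43 — 42 left.
Take all of Line 14 (6 kWh, value 60) — 36 kWh left.
Take all of Line 7 (3 kWh, value 11) — 33 kWh left.
All 25 kWh of Line 15 fit (value 49) — 8 remain.
8 kWh left: a 8/10 share of Line 6 gives 16×8/10 = 12.8.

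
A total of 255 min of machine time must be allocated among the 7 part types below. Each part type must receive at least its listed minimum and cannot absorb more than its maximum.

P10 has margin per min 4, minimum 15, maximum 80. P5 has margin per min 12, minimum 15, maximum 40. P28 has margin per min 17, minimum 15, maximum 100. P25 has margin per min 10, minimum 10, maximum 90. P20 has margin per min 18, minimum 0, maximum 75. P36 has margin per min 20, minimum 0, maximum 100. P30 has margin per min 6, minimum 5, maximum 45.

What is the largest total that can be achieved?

Meeting every minimum uses 15+15+15+10+0+0+5 = 60 min, leaving 195.
Order the part types by margin per min: P36 20 > P20 18 > P28 17 > P5 12 > P25 10 > P30 6 > P10 4.
P36 takes 100 more to reach its cap of 100 → 95 left.
Give P20 75 more to hit its cap of 75 → 20 left.
Only 20 left; P28 takes them to reach 35.
Total = 4×15 + 12×15 + 17×35 + 10×10 + 18×75 + 20×100 + 6×5 = 4315.

4315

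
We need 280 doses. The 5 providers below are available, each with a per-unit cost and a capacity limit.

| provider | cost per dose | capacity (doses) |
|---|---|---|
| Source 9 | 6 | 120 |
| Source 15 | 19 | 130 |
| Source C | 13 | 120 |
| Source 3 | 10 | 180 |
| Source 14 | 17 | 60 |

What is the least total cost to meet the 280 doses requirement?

2320

Use providers in increasing cost order.
Take 120 from Source 9 at 6 — need 160 more.
Take 160 from Source 3 at 10 to finish.
Source C, Source 14, Source 15: unused.
Cost = 120×6 + 160×10 = 2320.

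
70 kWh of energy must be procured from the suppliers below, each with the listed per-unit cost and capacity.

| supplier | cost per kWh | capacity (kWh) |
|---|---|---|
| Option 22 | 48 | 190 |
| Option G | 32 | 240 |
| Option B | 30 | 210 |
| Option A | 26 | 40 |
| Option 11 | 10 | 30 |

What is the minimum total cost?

Cheapest first:
Option 11 at 10: take all 30 kWh — 40 still needed.
Option A at 26: take all 40 kWh — 0 still needed.
Option B, Option G, Option 22: unused.
Cost = 30×10 + 40×26 = 1340.

1340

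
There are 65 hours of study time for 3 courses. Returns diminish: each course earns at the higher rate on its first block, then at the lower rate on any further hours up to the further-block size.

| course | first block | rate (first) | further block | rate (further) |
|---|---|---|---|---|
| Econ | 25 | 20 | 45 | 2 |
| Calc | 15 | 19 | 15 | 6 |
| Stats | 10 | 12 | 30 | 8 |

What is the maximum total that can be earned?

Treat each block as its own option and order by rate: Econ/T1 20 > Calc/T1 19 > Stats/T1 12 > Stats/T2 8 > Calc/T2 6 > Econ/T2 2.
Econ/T1 (20): +25 — 40 left.
Calc T1 at 19: fill all 15 — 25 left.
Fill Stats T1 block (10 at 12) — 15 left.
Stats T2 at 8: only 15 left, fill 15.
Total = 20×25 + 19×15 + 12×10 + 8×15 = 1025.

1025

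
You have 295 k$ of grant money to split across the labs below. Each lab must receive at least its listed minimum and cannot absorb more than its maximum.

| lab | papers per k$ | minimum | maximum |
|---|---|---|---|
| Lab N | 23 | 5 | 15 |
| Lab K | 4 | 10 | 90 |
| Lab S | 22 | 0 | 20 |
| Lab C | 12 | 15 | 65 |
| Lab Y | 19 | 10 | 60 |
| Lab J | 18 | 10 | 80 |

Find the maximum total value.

Meeting every minimum uses 5+10+0+15+10+10 = 50 k$, leaving 245.
Highest papers per k$ first: Lab N 23 > Lab S 22 > Lab Y 19 > Lab J 18 > Lab C 12 > Lab K 4.
Lab N: +10 to 15 (cap) → 235 left.
Lab S takes 20 more to reach its cap of 20 → 215 left.
Lab Y: +50 to 60 (cap) → 165 left.
Give Lab J 70 more to hit its cap of 80 → 95 left.
Give Lab C 50 more to hit its cap of 65 → 45 left.
Lab K has room for 80 more but only 45 remain, so it gets 55.
Total = 23×15 + 4×55 + 22×20 + 12×65 + 19×60 + 18×80 = 4365.

4365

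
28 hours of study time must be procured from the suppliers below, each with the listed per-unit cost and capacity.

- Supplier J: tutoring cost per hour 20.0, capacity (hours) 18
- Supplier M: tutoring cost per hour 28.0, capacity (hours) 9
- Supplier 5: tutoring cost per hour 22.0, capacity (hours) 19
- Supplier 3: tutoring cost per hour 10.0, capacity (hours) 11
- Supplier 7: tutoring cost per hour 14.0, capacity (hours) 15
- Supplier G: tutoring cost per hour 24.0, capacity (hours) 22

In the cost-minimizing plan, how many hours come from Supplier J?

2

Fill from the cheapest supplier first.
Supplier 3 (10.0): use full 11 — 17 hours to go.
Take 15 from Supplier 7 at 14.0 — need 2 more.
Supplier J at 20.0: take 2 of its 18 — requirement met.
Supplier 5, Supplier G, Supplier M: unused.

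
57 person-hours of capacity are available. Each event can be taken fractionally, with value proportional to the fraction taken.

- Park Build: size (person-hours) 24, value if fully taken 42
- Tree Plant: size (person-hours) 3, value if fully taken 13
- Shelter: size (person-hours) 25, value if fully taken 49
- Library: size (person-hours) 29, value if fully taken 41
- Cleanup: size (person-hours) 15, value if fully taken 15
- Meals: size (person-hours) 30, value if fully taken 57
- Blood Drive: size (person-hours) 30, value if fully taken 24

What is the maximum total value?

117.1

Rank by value-to-size ratio: Tree Plant 13/3≈4.33, Shelter 49/25≈1.96, Meals 57/30≈1.9, Park Build 42/24≈1.75, Library 41/29≈1.41, Cleanup 15/15≈1, Blood Drive 24/30≈0.8.
All 3 person-hours of Tree Plant fit (value 13) → 54 remain.
Shelter: take in full, 25 person-hours for value 49 → 29 left.
Fill the last 29 person-hours with part of Meals: 29/30 of it earns 55.1.
Total value = 117.1.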